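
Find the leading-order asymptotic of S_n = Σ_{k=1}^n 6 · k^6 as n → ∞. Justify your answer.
S_n ~ 6 · n^7 / 7

By integral comparison (Euler-Maclaurin), Σ_{k=1}^n 6 · k^6 = 6 · ∫_0^n x^6 dx + O(n^6) = 6 · n^7/7 + O(n^6). (Equivalently, Faulhaber's formula gives the same leading term.)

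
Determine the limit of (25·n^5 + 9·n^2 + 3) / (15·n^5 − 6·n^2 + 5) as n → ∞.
lim = 25/15 = 5/3

For large n the leading n^5 terms dominate both numerator and denominator. Dividing top and bottom by n^5, every other term tends to 0, leaving 25/15 = 5/3.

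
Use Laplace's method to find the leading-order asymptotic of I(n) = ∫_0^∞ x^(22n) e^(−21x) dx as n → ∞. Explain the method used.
I(n) ~ (sqrt(2π·22n) / 21) · (22n/(21e))^(22n)

Write the integrand as exp(22n ln x − 21x) and set f(x) = 22n ln x − 21x. Then f'(x) = 22n/x − 21 = 0 at x* = 22n/21, and f''(x*) = −22n/x*^2 = −21^2/(22n). Laplace's method (interior maximum) gives
  I(n) ~ e^(f(x*)) · sqrt(2π / |f''(x*)|)
        = exp(22n ln(22n/21) − 22n) · sqrt(2π · 22n / 21^2)
        = (22n/21)^(22n) e^(−22n) · sqrt(2π·22n) / 21
        = (sqrt(2π·22n) / 21) · (22n/(21e))^(22n).
This matches Γ(22n+1)/21^(22n+1) with Stirling applied to Γ.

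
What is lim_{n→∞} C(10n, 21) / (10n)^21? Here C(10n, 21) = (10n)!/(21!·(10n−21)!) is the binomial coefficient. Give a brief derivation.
lim = 1/21! = 1/51090942171709440000

With N = 10n → ∞: C(N, 21) / N^21 = [N(N−1)…(N−20)] / (21! · N^21) = (1/21!) · 1 · (1 − 1/(10n)) · … · (1 − 20/(10n)). Each factor → 1 as N → ∞, so the limit is 1/21! = 1/51090942171709440000.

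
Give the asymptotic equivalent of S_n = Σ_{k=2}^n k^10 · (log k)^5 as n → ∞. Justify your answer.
S_n ~ n^11 · (log n)^5 / 11

By integral comparison, S_n = ∫_1^n x^10 · (log x)^5 dx + O(n^10 · (log n)^5). For the integral, the leading term of ∫_1^n x^10 (log x)^5 dx is n^11/11 · (log n)^5 (by repeated integration by parts; each step lowers the log-exponent and produces a relatively O(1/log n) correction). Hence S_n ~ n^11 · (log n)^5 / 11.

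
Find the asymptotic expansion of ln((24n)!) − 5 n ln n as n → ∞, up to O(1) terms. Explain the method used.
ln((24n)!) − 5 n ln n = 19 n ln n + 24(ln 24 − 1) n + (1/2) ln(2π·24n) + O(1/n)

Stirling: ln((24n)!) = 24n ln(24n) − 24n + (1/2) ln(2π·24n) + O(1/n).
Expand 24n ln(24n) = 24n (ln n + ln 24) = 24n ln n + 24n ln 24.
Subtract 5n ln n: leading term is (24 − 5) n ln n = 19 n ln n. The next term is 24n ln 24 − 24n = 24(ln 24 − 1) n. Then the (1/2) ln(2π·24n) correction.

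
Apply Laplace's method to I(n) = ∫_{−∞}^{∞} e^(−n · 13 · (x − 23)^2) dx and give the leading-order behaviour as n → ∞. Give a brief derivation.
I(n) = sqrt(π/(13n))

Here φ(x) = 13 · (x − 23)^2 has its unique minimum at x* = 23 with φ(x*) = 0 and φ''(x*) = 26. Laplace's method gives
  I(n) ~ e^(−n φ(x*)) · sqrt(2π / (n · φ''(x*))) = sqrt(2π / (26n)) = sqrt(π/(13n)).
This is exact: substituting u = (x − 23)·sqrt(13n) gives I(n) = (1/sqrt(13n)) ∫_{−∞}^{∞} e^(−u^2) du = sqrt(π/(13n)).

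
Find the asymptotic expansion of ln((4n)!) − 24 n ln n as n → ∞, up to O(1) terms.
ln((4n)!) − 24 n ln n = −20 n ln n + 4(ln 4 − 1) n + (1/2) ln(2π·4n) + O(1/n)

Stirling: ln((4n)!) = 4n ln(4n) − 4n + (1/2) ln(2π·4n) + O(1/n).
Expand 4n ln(4n) = 4n (ln n + ln 4) = 4n ln n + 4n ln 4.
Subtract 24n ln n: leading term is (4 − 24) n ln n = −20 n ln n. The next term is 4n ln 4 − 4n = 4(ln 4 − 1) n. Then the (1/2) ln(2π·4n) correction.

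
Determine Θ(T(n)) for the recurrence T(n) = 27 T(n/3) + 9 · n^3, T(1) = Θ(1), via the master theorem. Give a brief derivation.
T(n) = Θ(n^3 log n)

log_3 27 = 3, and f(n) = 9 · n^3 = Θ(n^(log_3 27)). This is Case 2 of the master theorem: T(n) = Θ(f(n) · log n) = Θ(n^3 log n).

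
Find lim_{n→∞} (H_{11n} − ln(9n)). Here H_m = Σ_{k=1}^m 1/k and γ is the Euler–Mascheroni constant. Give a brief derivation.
lim = ln(11/9) + γ

By Euler-Maclaurin, H_m = ln m + γ + O(1/m). So
  H_{11n} − ln(9n) = ln(11n) + γ − ln(9n) + O(1/n)
                       = ln(11/9) + γ + O(1/n).
Hence the limit is ln(11/9) + γ.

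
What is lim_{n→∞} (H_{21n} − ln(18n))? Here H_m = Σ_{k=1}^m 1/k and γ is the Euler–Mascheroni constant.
lim = ln(7/6) + γ

By Euler-Maclaurin, H_m = ln m + γ + O(1/m). So
  H_{21n} − ln(18n) = ln(21n) + γ − ln(18n) + O(1/n)
                       = ln(21/18) + γ + O(1/n).
Hence the limit is ln(21/18) + γ (= ln(7/6)).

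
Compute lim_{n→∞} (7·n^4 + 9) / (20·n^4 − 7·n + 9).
lim = 7/20

For large n the leading n^4 terms dominate both numerator and denominator. Dividing top and bottom by n^4, every other term tends to 0, leaving 7/20.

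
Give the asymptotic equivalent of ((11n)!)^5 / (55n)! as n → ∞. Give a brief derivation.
((11n)!)^5/(55n)! ~ ((2π·11n)^(4/2) / sqrt(5)) · 5^(−5·11n)  →  0

Write N = 11n. Stirling: N! ~ sqrt(2π N)(N/e)^N and (5N)! ~ sqrt(2π·5N)·(5N/e)^(5N).
  (N!)^5/(5N)! ~ (2π N)^(5/2) (N/e)^(5N) / [sqrt(2π·5N) (5N/e)^(5N)]
     = (2π N)^(5/2) / sqrt(2π·5N) · (N/(5N))^(5N)
     = (2π N)^((5−1)/2) / sqrt(5) · 5^(−5N).
Since 5^5 > 1, the factor 5^(−5N) decays exponentially, so the ratio → 0. Substituting N = 11n gives the stated form.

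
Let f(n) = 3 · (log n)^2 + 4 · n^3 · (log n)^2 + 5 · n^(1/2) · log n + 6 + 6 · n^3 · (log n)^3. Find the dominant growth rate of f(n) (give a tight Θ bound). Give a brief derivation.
f(n) ∈ Θ(n^3 · (log n)^3)

Compare the terms by growth order. For large n, n^a · (log n)^b dominates n^a' · (log n)^b' iff a > a', or (a = a' and b > b'). Ranking the 5 terms shows the dominant one is 6 · n^3 · (log n)^3. Hence f(n) ∈ Θ(n^3 · (log n)^3).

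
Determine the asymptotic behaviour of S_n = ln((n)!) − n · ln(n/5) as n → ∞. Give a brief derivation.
S_n ~ n · (ln 5 − 1) + O(ln n)

Stirling: ln((n)!) = n ln(n) − n + O(ln n).
  S_n = n ln(n) − n − n ln(n/5) + O(ln n)
      = n ln(n) − n ln n + n ln 5 − n + O(ln n)
      = n ln 5 − n + O(ln n)
      = n (ln 5 − 1) + O(ln n).
Numerically ln(5) − 1 ≈ 0.6094.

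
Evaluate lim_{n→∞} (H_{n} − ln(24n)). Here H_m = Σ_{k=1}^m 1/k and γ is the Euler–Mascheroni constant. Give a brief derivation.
lim = −ln 24 + γ

By Euler-Maclaurin, H_m = ln m + γ + O(1/m). So
  H_{n} − ln(24n) = ln(n) + γ − ln(24n) + O(1/n)
                       = ln(1/24) + γ + O(1/n).
Hence the limit is ln(1/24) + γ.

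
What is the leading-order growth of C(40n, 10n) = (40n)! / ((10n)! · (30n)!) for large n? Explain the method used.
C(40n, 10n) ~ (256/27)^(10n) · sqrt(2/(3π·10n))

Write N = 10n. Apply Stirling to each factorial:
  (4N)! ~ sqrt(2π·4N) · (4N/e)^(4N),
  N! ~ sqrt(2π N) · (N/e)^N,
  (3N)! ~ sqrt(2π·3N) · (3N/e)^(3N).
The exponential factors combine to (4N)^(4N) / (N^N · (3N)^(3N)) = 4^(4N)/3^(3N) = (4^4/3^3)^N = (256/27)^N.
The square-root prefactors combine to sqrt(2π·4N) / (sqrt(2π N)·sqrt(2π·3N)) = sqrt(4 / (2π·3·N)) = sqrt(2/(3π·10n)).
Substituting N = 10n: C(40n, 10n) ~ (256/27)^(10n) · sqrt(2/(3π·10n)).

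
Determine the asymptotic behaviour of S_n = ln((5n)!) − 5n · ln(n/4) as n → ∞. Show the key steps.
S_n ~ 5n · (ln 20 − 1) + O(ln n)

Stirling: ln((5n)!) = 5n ln(5n) − 5n + O(ln n).
  S_n = 5n ln(5n) − 5n − 5n ln(n/4) + O(ln n)
      = 5n ln(5n) − 5n ln n + 5n ln 4 − 5n + O(ln n)
      = 5n ln 5 + 5n ln 4 − 5n + O(ln n)
      = 5n (ln 20 − 1) + O(ln n).
Numerically ln(20) − 1 ≈ 1.9957.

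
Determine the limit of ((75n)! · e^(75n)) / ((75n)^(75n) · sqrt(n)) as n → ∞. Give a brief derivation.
lim = sqrt(2π·75)

Stirling: (75n)! ~ sqrt(2π·75n) · (75n/e)^(75n). Hence
  (75n)! · e^(75n) / (75n)^(75n) ~ sqrt(2π·75n).
Dividing by sqrt(n): sqrt(2π·75n) / sqrt(n) = sqrt(2π·75) · n^((1−1)/2), so the limit is sqrt(2π·75).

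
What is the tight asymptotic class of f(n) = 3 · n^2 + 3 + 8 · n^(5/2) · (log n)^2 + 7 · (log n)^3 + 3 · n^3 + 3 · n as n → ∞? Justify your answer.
f(n) ∈ Θ(n^3)

Compare the terms by growth order. For large n, n^a · (log n)^b dominates n^a' · (log n)^b' iff a > a', or (a = a' and b > b'). Ranking the 6 terms shows the dominant one is 3 · n^3. Hence f(n) ∈ Θ(n^3).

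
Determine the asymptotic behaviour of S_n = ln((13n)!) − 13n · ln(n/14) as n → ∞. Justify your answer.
S_n ~ 13n · (ln 182 − 1) + O(ln n)

Stirling: ln((13n)!) = 13n ln(13n) − 13n + O(ln n).
  S_n = 13n ln(13n) − 13n − 13n ln(n/14) + O(ln n)
      = 13n ln(13n) − 13n ln n + 13n ln 14 − 13n + O(ln n)
      = 13n ln 13 + 13n ln 14 − 13n + O(ln n)
      = 13n (ln 182 − 1) + O(ln n).
Numerically ln(182) − 1 ≈ 4.2040.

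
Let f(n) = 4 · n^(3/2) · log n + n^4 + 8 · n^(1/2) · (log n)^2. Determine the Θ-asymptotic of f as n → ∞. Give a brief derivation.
f(n) ∈ Θ(n^4)

Compare the terms by growth order. For large n, n^a · (log n)^b dominates n^a' · (log n)^b' iff a > a', or (a = a' and b > b'). Ranking the 3 terms shows the dominant one is n^4. Hence f(n) ∈ Θ(n^4).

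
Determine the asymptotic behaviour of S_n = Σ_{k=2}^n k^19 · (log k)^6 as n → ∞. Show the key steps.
S_n ~ n^20 · (log n)^6 / 20

By integral comparison, S_n = ∫_1^n x^19 · (log x)^6 dx + O(n^19 · (log n)^6). For the integral, the leading term of ∫_1^n x^19 (log x)^6 dx is n^20/20 · (log n)^6 (by repeated integration by parts; each step lowers the log-exponent and produces a relatively O(1/log n) correction). Hence S_n ~ n^20 · (log n)^6 / 20.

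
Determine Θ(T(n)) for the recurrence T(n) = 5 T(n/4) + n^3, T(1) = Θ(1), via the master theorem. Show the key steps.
T(n) = Θ(n^3)

log_4 5 ≈ 1.161. f(n) = n^3 dominates n^(log_4 5) since 3 > 1.161, and the regularity condition a·f(n/b) = 5·(n/4)^3 = (5/64)·n^3 ≤ c·f(n) holds with c = 5/64 ≈ 0.0781 < 1. So this is Case 3: T(n) = Θ(f(n)) = Θ(n^3).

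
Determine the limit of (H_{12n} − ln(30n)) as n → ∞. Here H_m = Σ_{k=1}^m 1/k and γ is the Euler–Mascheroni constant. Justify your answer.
lim = ln(2/5) + γ

By Euler-Maclaurin, H_m = ln m + γ + O(1/m). So
  H_{12n} − ln(30n) = ln(12n) + γ − ln(30n) + O(1/n)
                       = ln(12/30) + γ + O(1/n).
Hence the limit is ln(12/30) + γ (= ln(2/5)).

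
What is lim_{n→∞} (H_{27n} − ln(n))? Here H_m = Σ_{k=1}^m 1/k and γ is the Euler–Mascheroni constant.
lim = ln 27 + γ

By Euler-Maclaurin, H_m = ln m + γ + O(1/m). So
  H_{27n} − ln(n) = ln(27n) + γ − ln(n) + O(1/n)
                       = ln(27/1) + γ + O(1/n).
Hence the limit is ln(27/1) + γ.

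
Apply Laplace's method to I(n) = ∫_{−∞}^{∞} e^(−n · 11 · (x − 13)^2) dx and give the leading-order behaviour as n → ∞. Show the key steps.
I(n) = sqrt(π/(11n))

Here φ(x) = 11 · (x − 13)^2 has its unique minimum at x* = 13 with φ(x*) = 0 and φ''(x*) = 22. Laplace's method gives
  I(n) ~ e^(−n φ(x*)) · sqrt(2π / (n · φ''(x*))) = sqrt(2π / (22n)) = sqrt(π/(11n)).
This is exact: substituting u = (x − 13)·sqrt(11n) gives I(n) = (1/sqrt(11n)) ∫_{−∞}^{∞} e^(−u^2) du = sqrt(π/(11n)).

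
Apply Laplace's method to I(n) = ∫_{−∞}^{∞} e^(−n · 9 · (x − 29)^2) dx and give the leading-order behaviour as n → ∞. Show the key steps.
I(n) = sqrt(π/(9n))

Here φ(x) = 9 · (x − 29)^2 has its unique minimum at x* = 29 with φ(x*) = 0 and φ''(x*) = 18. Laplace's method gives
  I(n) ~ e^(−n φ(x*)) · sqrt(2π / (n · φ''(x*))) = sqrt(2π / (18n)) = sqrt(π/(9n)).
This is exact: substituting u = (x − 29)·sqrt(9n) gives I(n) = (1/sqrt(9n)) ∫_{−∞}^{∞} e^(−u^2) du = sqrt(π/(9n)).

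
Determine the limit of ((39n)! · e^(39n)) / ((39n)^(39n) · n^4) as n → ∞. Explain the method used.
lim = 0

Stirling: (39n)! ~ sqrt(2π·39n) · (39n/e)^(39n). Hence
  (39n)! · e^(39n) / (39n)^(39n) ~ sqrt(2π·39n).
Dividing by n^4: sqrt(2π·39n) / n^4 = sqrt(2π·39) · n^((1−8)/2), so the expression behaves like sqrt(2π·39) · n^((1−8)/2) → 0.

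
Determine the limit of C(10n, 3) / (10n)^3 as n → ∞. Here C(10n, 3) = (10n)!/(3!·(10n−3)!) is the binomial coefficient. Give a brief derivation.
lim = 1/3! = 1/6

With N = 10n → ∞: C(N, 3) / N^3 = [N(N−1)…(N−2)] / (3! · N^3) = (1/3!) · 1 · (1 − 1/(10n)) · (1 − 2/(10n)). Each factor → 1 as N → ∞, so the limit is 1/3! = 1/6.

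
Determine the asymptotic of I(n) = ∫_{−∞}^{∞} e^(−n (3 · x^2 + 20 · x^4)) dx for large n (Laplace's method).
I(n) ~ sqrt(π/(3n))

φ(x) = 3 · x^2 + 20 · x^4 has its unique global minimum at x* = 0 (since φ'(x) = 6x + 80x^3 = 0 only at x = 0 for real x with both coefficients positive, and φ → ∞ as |x| → ∞). At x* = 0, φ(0) = 0 and φ''(0) = 6. Laplace's method then gives
  I(n) ~ sqrt(2π / (n · φ''(0))) · e^(−n φ(0)) = sqrt(2π / (6n)) = sqrt(π/(3n)).
The 20 · x^4 term contributes only at subleading order (an O(1/n) relative correction).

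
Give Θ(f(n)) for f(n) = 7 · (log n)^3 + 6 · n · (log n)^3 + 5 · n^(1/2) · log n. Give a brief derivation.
f(n) ∈ Θ(n · (log n)^3)

Compare the terms by growth order. For large n, n^a · (log n)^b dominates n^a' · (log n)^b' iff a > a', or (a = a' and b > b'). Ranking the 3 terms shows the dominant one is 6 · n · (log n)^3. Hence f(n) ∈ Θ(n · (log n)^3).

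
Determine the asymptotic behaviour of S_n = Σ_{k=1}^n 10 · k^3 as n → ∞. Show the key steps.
S_n ~ 5 · n^4 / 2

By integral comparison (Euler-Maclaurin), Σ_{k=1}^n 10 · k^3 = 10 · ∫_0^n x^3 dx + O(n^3) = 10 · n^4/4 = 5 · n^4 / 2 + O(n^3). (Equivalently, Faulhaber's formula gives the same leading term.)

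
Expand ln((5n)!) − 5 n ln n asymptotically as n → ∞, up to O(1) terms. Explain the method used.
ln((5n)!) − 5 n ln n = 5(ln 5 − 1) n + (1/2) ln(2π·5n) + O(1/n)

Stirling: ln((5n)!) = 5n ln(5n) − 5n + (1/2) ln(2π·5n) + O(1/n).
Since 5n ln(5n) = 5n ln n + 5n ln 5, subtracting 5n ln n cancels the n ln n term exactly. What remains is 5(ln 5 − 1) n + (1/2) ln(2π·5n) + O(1/n).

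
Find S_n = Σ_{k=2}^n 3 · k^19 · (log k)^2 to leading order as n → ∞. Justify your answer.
S_n ~ 3 · n^20 · (log n)^2 / 20

By integral comparison, S_n = ∫_1^n 3 · x^19 · (log x)^2 dx + O(n^19 · (log n)^2). For the integral, the leading term of ∫_1^n x^19 (log x)^2 dx is n^20/20 · (log n)^2 (by repeated integration by parts; each step lowers the log-exponent and produces a relatively O(1/log n) correction). Hence S_n ~ 3 · n^20 · (log n)^2 / 20.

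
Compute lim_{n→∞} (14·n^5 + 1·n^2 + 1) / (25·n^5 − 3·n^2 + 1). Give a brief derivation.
lim = 14/25

For large n the leading n^5 terms dominate both numerator and denominator. Dividing top and bottom by n^5, every other term tends to 0, leaving 14/25.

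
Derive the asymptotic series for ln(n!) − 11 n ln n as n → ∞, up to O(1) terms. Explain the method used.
ln(n!) − 11 n ln n = −10 n ln n − n + (1/2) ln(2π n) + O(1/n)

Stirling: ln((n)!) = n ln(n) − n + (1/2) ln(2π·n) + O(1/n).
Here n ln(n) = n ln n.
Subtract 11n ln n: leading term is (1 − 11) n ln n = −10 n ln n. The next term is −n. Then the (1/2) ln(2π·n) correction.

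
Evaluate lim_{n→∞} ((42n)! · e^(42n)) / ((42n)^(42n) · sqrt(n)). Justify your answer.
lim = sqrt(2π·42)

Stirling: (42n)! ~ sqrt(2π·42n) · (42n/e)^(42n). Hence
  (42n)! · e^(42n) / (42n)^(42n) ~ sqrt(2π·42n).
Dividing by sqrt(n): sqrt(2π·42n) / sqrt(n) = sqrt(2π·42) · n^((1−1)/2), so the limit is sqrt(2π·42).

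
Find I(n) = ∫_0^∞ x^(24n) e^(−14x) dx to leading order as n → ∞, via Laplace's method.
I(n) ~ (sqrt(2π·24n) / 14) · (24n/(14e))^(24n)

Write the integrand as exp(24n ln x − 14x) and set f(x) = 24n ln x − 14x. Then f'(x) = 24n/x − 14 = 0 at x* = 24n/14, and f''(x*) = −24n/x*^2 = −14^2/(24n). Laplace's method (interior maximum) gives
  I(n) ~ e^(f(x*)) · sqrt(2π / |f''(x*)|)
        = exp(24n ln(24n/14) − 24n) · sqrt(2π · 24n / 14^2)
        = (24n/14)^(24n) e^(−24n) · sqrt(2π·24n) / 14
        = (sqrt(2π·24n) / 14) · (24n/(14e))^(24n).
This matches Γ(24n+1)/14^(24n+1) with Stirling applied to Γ.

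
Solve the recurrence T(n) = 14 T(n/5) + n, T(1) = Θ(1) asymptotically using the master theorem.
T(n) = Θ(n^(log_5 14))

Master theorem: compare f(n) = n to n^(log_5 14) where log_5 14 ≈ 1.640. Since 1 < log_5 14, we have f(n) = O(n^(log_5 14 − ε)) for some ε > 0 — Case 1. Hence T(n) = Θ(n^(log_5 14)).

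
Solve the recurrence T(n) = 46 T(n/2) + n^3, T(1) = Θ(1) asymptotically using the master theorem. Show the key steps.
T(n) = Θ(n^(log_2 46))

Master theorem: compare f(n) = n^3 to n^(log_2 46) where log_2 46 ≈ 5.524. Since 3 < log_2 46, we have f(n) = O(n^(log_2 46 − ε)) for some ε > 0 — Case 1. Hence T(n) = Θ(n^(log_2 46)).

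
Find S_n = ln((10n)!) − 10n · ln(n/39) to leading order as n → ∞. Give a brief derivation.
S_n ~ 10n · (ln 390 − 1) + O(ln n)

Stirling: ln((10n)!) = 10n ln(10n) − 10n + O(ln n).
  S_n = 10n ln(10n) − 10n − 10n ln(n/39) + O(ln n)
      = 10n ln(10n) − 10n ln n + 10n ln 39 − 10n + O(ln n)
      = 10n ln 10 + 10n ln 39 − 10n + O(ln n)
      = 10n (ln 390 − 1) + O(ln n).
Numerically ln(390) − 1 ≈ 4.9661.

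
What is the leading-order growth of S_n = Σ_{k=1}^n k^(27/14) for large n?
S_n ~ (14/41) · n^(41/14)

Integral comparison: Σ_{k=1}^n k^(27/14) = ∫_0^n x^(27/14) dx + O(n^(27/14)). The integral is n^(1 + 27/14) / (1 + 27/14) = n^((27+14)/14) / ((27+14)/14) = (14/41) · n^(41/14).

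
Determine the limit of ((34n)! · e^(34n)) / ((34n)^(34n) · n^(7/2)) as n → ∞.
lim = 0

Stirling: (34n)! ~ sqrt(2π·34n) · (34n/e)^(34n). Hence
  (34n)! · e^(34n) / (34n)^(34n) ~ sqrt(2π·34n).
Dividing by n^(7/2): sqrt(2π·34n) / n^(7/2) = sqrt(2π·34) · n^((1−7)/2), so the expression behaves like sqrt(2π·34) · n^((1−7)/2) → 0.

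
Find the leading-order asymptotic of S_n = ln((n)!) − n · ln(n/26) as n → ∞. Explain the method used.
S_n ~ n · (ln 26 − 1) + O(ln n)

Stirling: ln((n)!) = n ln(n) − n + O(ln n).
  S_n = n ln(n) − n − n ln(n/26) + O(ln n)
      = n ln(n) − n ln n + n ln 26 − n + O(ln n)
      = n ln 26 − n + O(ln n)
      = n (ln 26 − 1) + O(ln n).
Numerically ln(26) − 1 ≈ 2.2581.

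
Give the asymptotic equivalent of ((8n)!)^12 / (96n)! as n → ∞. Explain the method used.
((8n)!)^12/(96n)! ~ ((2π·8n)^(11/2) / sqrt(12)) · 12^(−12·8n)  →  0

Write N = 8n. Stirling: N! ~ sqrt(2π N)(N/e)^N and (12N)! ~ sqrt(2π·12N)·(12N/e)^(12N).
  (N!)^12/(12N)! ~ (2π N)^(12/2) (N/e)^(12N) / [sqrt(2π·12N) (12N/e)^(12N)]
     = (2π N)^(12/2) / sqrt(2π·12N) · (N/(12N))^(12N)
     = (2π N)^((12−1)/2) / sqrt(12) · 12^(−12N).
Since 12^12 > 1, the factor 12^(−12N) decays exponentially, so the ratio → 0. Substituting N = 8n gives the stated form.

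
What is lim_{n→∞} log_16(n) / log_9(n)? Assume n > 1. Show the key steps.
lim = ln(9) / ln(16) = log_16(9)

Change of base: log_16(n) = ln n / ln 16 and log_9(n) = ln n / ln 9. The ratio is (ln n / ln 16) · (ln 9 / ln n) = ln 9 / ln 16, a constant independent of n. So the limit is ln 9 / ln 16 = log_16(9).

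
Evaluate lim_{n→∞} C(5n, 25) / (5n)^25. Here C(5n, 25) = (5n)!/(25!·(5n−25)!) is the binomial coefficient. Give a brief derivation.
lim = 1/25! = 1/15511210043330985984000000

With N = 5n → ∞: C(N, 25) / N^25 = [N(N−1)…(N−24)] / (25! · N^25) = (1/25!) · 1 · (1 − 1/(5n)) · … · (1 − 24/(5n)). Each factor → 1 as N → ∞, so the limit is 1/25! = 1/15511210043330985984000000.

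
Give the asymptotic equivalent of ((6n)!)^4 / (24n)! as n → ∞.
((6n)!)^4/(24n)! ~ ((2π·6n)^(3/2) / 2) · 4^(−4·6n)  →  0

Write N = 6n. Stirling: N! ~ sqrt(2π N)(N/e)^N and (4N)! ~ sqrt(2π·4N)·(4N/e)^(4N).
  (N!)^4/(4N)! ~ (2π N)^(4/2) (N/e)^(4N) / [sqrt(2π·4N) (4N/e)^(4N)]
     = (2π N)^(4/2) / sqrt(2π·4N) · (N/(4N))^(4N)
     = (2π N)^((4−1)/2) / 2 · 4^(−4N).
Since 4^4 > 1, the factor 4^(−4N) decays exponentially, so the ratio → 0. Substituting N = 6n gives the stated form.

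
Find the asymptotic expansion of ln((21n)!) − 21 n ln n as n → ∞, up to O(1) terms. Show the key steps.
ln((21n)!) − 21 n ln n = 21(ln 21 − 1) n + (1/2) ln(2π·21n) + O(1/n)

Stirling: ln((21n)!) = 21n ln(21n) − 21n + (1/2) ln(2π·21n) + O(1/n).
Since 21n ln(21n) = 21n ln n + 21n ln 21, subtracting 21n ln n cancels the n ln n term exactly. What remains is 21(ln 21 − 1) n + (1/2) ln(2π·21n) + O(1/n).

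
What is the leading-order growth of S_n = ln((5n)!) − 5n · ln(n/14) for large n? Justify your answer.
S_n ~ 5n · (ln 70 − 1) + O(ln n)

Stirling: ln((5n)!) = 5n ln(5n) − 5n + O(ln n).
  S_n = 5n ln(5n) − 5n − 5n ln(n/14) + O(ln n)
      = 5n ln(5n) − 5n ln n + 5n ln 14 − 5n + O(ln n)
      = 5n ln 5 + 5n ln 14 − 5n + O(ln n)
      = 5n (ln 70 − 1) + O(ln n).
Numerically ln(70) − 1 ≈ 3.2485.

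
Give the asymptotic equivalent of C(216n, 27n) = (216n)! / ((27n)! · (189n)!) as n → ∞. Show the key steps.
C(216n, 27n) ~ (16777216/823543)^(27n) · sqrt(4/(7π·27n))

Write N = 27n. Apply Stirling to each factorial:
  (8N)! ~ sqrt(2π·8N) · (8N/e)^(8N),
  N! ~ sqrt(2π N) · (N/e)^N,
  (7N)! ~ sqrt(2π·7N) · (7N/e)^(7N).
The exponential factors combine to (8N)^(8N) / (N^N · (7N)^(7N)) = 8^(8N)/7^(7N) = (8^8/7^7)^N = (16777216/823543)^N.
The square-root prefactors combine to sqrt(2π·8N) / (sqrt(2π N)·sqrt(2π·7N)) = sqrt(8 / (2π·7·N)) = sqrt(4/(7π·27n)).
Substituting N = 27n: C(216n, 27n) ~ (16777216/823543)^(27n) · sqrt(4/(7π·27n)).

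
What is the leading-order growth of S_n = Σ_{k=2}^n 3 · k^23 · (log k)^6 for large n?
S_n ~ n^24 · (log n)^6 / 8

By integral comparison, S_n = ∫_1^n 3 · x^23 · (log x)^6 dx + O(n^23 · (log n)^6). For the integral, the leading term of ∫_1^n x^23 (log x)^6 dx is n^24/24 · (log n)^6 (by repeated integration by parts; each step lowers the log-exponent and produces a relatively O(1/log n) correction). Hence S_n ~ n^24 · (log n)^6 / 8.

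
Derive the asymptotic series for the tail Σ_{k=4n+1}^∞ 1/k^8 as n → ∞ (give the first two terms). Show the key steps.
Σ_{k>4n} 1/k^8 = 1/(7 · (4n)^7) − 1/(2 · (4n)^8) + O(1/(4n)^9)

Compare to the integral: ∫_{4n}^∞ x^(−8) dx = [−x^(−7)/7]_{4n}^∞ = 1/((8−1)·(4n)^7). The Euler-Maclaurin correction adds −f(4n)/2 = −1/(2·(4n)^8). Euler-Maclaurin then gives
  Σ_{k>4n} 1/k^8 = ∫_{4n}^∞ dx/x^8 − 1/(2·(4n)^8) + O(1/(4n)^9).
(Equivalently this is ζ(8) − Σ_{k≤4n} 1/k^8.)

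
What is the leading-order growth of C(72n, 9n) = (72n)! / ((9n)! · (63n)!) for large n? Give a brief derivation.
C(72n, 9n) ~ (16777216/823543)^(9n) · sqrt(4/(7π·9n))

Write N = 9n. Apply Stirling to each factorial:
  (8N)! ~ sqrt(2π·8N) · (8N/e)^(8N),
  N! ~ sqrt(2π N) · (N/e)^N,
  (7N)! ~ sqrt(2π·7N) · (7N/e)^(7N).
The exponential factors combine to (8N)^(8N) / (N^N · (7N)^(7N)) = 8^(8N)/7^(7N) = (8^8/7^7)^N = (16777216/823543)^N.
The square-root prefactors combine to sqrt(2π·8N) / (sqrt(2π N)·sqrt(2π·7N)) = sqrt(8 / (2π·7·N)) = sqrt(4/(7π·9n)).
Substituting N = 9n: C(72n, 9n) ~ (16777216/823543)^(9n) · sqrt(4/(7π·9n)).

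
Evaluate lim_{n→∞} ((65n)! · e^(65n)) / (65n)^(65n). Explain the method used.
lim = ∞

Stirling: (65n)! ~ sqrt(2π·65n) · (65n/e)^(65n). Hence
  (65n)! · e^(65n) / (65n)^(65n) ~ sqrt(2π·65n) = sqrt(2π·65) · sqrt(n) → ∞.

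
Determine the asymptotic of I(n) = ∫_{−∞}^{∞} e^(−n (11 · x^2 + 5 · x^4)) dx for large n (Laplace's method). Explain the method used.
I(n) ~ sqrt(π/(11n))

φ(x) = 11 · x^2 + 5 · x^4 has its unique global minimum at x* = 0 (since φ'(x) = 22x + 20x^3 = 0 only at x = 0 for real x with both coefficients positive, and φ → ∞ as |x| → ∞). At x* = 0, φ(0) = 0 and φ''(0) = 22. Laplace's method then gives
  I(n) ~ sqrt(2π / (n · φ''(0))) · e^(−n φ(0)) = sqrt(2π / (22n)) = sqrt(π/(11n)).
The 5 · x^4 term contributes only at subleading order (an O(1/n) relative correction).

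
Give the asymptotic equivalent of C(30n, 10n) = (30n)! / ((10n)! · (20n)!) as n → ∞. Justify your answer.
C(30n, 10n) ~ (27/4)^(10n) · sqrt(3/(4π·10n))

Write N = 10n. Apply Stirling to each factorial:
  (3N)! ~ sqrt(2π·3N) · (3N/e)^(3N),
  N! ~ sqrt(2π N) · (N/e)^N,
  (2N)! ~ sqrt(2π·2N) · (2N/e)^(2N).
The exponential factors combine to (3N)^(3N) / (N^N · (2N)^(2N)) = 3^(3N)/2^(2N) = (3^3/2^2)^N = (27/4)^N.
The square-root prefactors combine to sqrt(2π·3N) / (sqrt(2π N)·sqrt(2π·2N)) = sqrt(3 / (2π·2·N)) = sqrt(3/(4π·10n)).
Substituting N = 10n: C(30n, 10n) ~ (27/4)^(10n) · sqrt(3/(4π·10n)).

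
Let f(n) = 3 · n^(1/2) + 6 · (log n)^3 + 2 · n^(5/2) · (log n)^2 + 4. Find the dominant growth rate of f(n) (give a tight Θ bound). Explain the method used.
f(n) ∈ Θ(n^(5/2) · (log n)^2)

Compare the terms by growth order. For large n, n^a · (log n)^b dominates n^a' · (log n)^b' iff a > a', or (a = a' and b > b'). Ranking the 4 terms shows the dominant one is 2 · n^(5/2) · (log n)^2. Hence f(n) ∈ Θ(n^(5/2) · (log n)^2).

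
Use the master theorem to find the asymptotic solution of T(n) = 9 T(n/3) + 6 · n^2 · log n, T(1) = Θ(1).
T(n) = Θ(n^2 · (log n)^2)

Here log_3 9 = 2 and f(n) = 6 · n^2 · log n = Θ(n^(log_3 9) · (log n)^1). This is the extended Case 2 of the master theorem (f matches the critical exponent up to log factors), giving T(n) = Θ(n^(log_3 9) · (log n)^(1+1)) = Θ(n^2 · (log n)^2).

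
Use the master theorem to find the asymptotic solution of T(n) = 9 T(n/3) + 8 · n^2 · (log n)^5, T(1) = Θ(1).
T(n) = Θ(n^2 · (log n)^6)

Here log_3 9 = 2 and f(n) = 8 · n^2 · (log n)^5 = Θ(n^(log_3 9) · (log n)^5). This is the extended Case 2 of the master theorem (f matches the critical exponent up to log factors), giving T(n) = Θ(n^(log_3 9) · (log n)^(5+1)) = Θ(n^2 · (log n)^6).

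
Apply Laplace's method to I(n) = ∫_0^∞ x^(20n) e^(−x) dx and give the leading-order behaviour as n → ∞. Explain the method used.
I(n) ~ sqrt(2π·20n) · (20n/e)^(20n)

Write the integrand as exp(20n ln x − x) and set f(x) = 20n ln x − x. Then f'(x) = 20n/x − 1 = 0 at x* = 20n, and f''(x*) = −20n/x*^2 = −1/(20n). Laplace's method (interior maximum) gives
  I(n) ~ e^(f(x*)) · sqrt(2π / |f''(x*)|)
        = exp(20n ln(20n) − 20n) · sqrt(2π · 20n)
        = (20n)^(20n) e^(−20n) · sqrt(2π·20n)
        = sqrt(2π·20n) · (20n/e)^(20n).
This matches Γ(20n+1) with Stirling applied to Γ.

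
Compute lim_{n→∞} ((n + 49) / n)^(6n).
lim = e^294

Rewrite as (1 + 49/n)^(6n). By the standard limit (1 + x/n)^n → e^x, we have (1 + 49/n)^n → e^49, and raising to the 6th power gives e^294.
More precisely, ln[(1 + 49/n)^(6n)] = 6n · ln(1 + 49/n) = 6n · (49/n + O(1/n^2)) = 294 + O(1/n) → 294.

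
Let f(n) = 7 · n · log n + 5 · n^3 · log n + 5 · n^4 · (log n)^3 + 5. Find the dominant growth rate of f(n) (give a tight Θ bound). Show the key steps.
f(n) ∈ Θ(n^4 · (log n)^3)

Compare the terms by growth order. For large n, n^a · (log n)^b dominates n^a' · (log n)^b' iff a > a', or (a = a' and b > b'). Ranking the 4 terms shows the dominant one is 5 · n^4 · (log n)^3. Hence f(n) ∈ Θ(n^4 · (log n)^3).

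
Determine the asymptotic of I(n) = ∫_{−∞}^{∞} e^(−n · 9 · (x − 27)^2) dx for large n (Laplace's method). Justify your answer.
I(n) = sqrt(π/(9n))

Here φ(x) = 9 · (x − 27)^2 has its unique minimum at x* = 27 with φ(x*) = 0 and φ''(x*) = 18. Laplace's method gives
  I(n) ~ e^(−n φ(x*)) · sqrt(2π / (n · φ''(x*))) = sqrt(2π / (18n)) = sqrt(π/(9n)).
This is exact: substituting u = (x − 27)·sqrt(9n) gives I(n) = (1/sqrt(9n)) ∫_{−∞}^{∞} e^(−u^2) du = sqrt(π/(9n)).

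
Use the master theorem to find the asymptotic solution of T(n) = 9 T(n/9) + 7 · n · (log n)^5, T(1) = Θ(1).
T(n) = Θ(n · (log n)^6)

Here log_9 9 = 1 and f(n) = 7 · n · (log n)^5 = Θ(n^(log_9 9) · (log n)^5). This is the extended Case 2 of the master theorem (f matches the critical exponent up to log factors), giving T(n) = Θ(n^(log_9 9) · (log n)^(5+1)) = Θ(n · (log n)^6).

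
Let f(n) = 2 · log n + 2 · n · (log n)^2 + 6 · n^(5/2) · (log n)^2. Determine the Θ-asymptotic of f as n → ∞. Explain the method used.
f(n) ∈ Θ(n^(5/2) · (log n)^2)

Compare the terms by growth order. For large n, n^a · (log n)^b dominates n^a' · (log n)^b' iff a > a', or (a = a' and b > b'). Ranking the 3 terms shows the dominant one is 6 · n^(5/2) · (log n)^2. Hence f(n) ∈ Θ(n^(5/2) · (log n)^2).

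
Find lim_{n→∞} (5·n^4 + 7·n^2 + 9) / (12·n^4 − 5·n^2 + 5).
lim = 5/12

For large n the leading n^4 terms dominate both numerator and denominator. Dividing top and bottom by n^4, every other term tends to 0, leaving 5/12.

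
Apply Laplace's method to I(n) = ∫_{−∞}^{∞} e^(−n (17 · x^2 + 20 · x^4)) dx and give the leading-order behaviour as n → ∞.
I(n) ~ sqrt(π/(17n))

φ(x) = 17 · x^2 + 20 · x^4 has its unique global minimum at x* = 0 (since φ'(x) = 34x + 80x^3 = 0 only at x = 0 for real x with both coefficients positive, and φ → ∞ as |x| → ∞). At x* = 0, φ(0) = 0 and φ''(0) = 34. Laplace's method then gives
  I(n) ~ sqrt(2π / (n · φ''(0))) · e^(−n φ(0)) = sqrt(2π / (34n)) = sqrt(π/(17n)).
The 20 · x^4 term contributes only at subleading order (an O(1/n) relative correction).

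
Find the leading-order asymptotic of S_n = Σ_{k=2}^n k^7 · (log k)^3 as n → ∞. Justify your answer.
S_n ~ n^8 · (log n)^3 / 8

By integral comparison, S_n = ∫_1^n x^7 · (log x)^3 dx + O(n^7 · (log n)^3). For the integral, the leading term of ∫_1^n x^7 (log x)^3 dx is n^8/8 · (log n)^3 (by repeated integration by parts; each step lowers the log-exponent and produces a relatively O(1/log n) correction). Hence S_n ~ n^8 · (log n)^3 / 8.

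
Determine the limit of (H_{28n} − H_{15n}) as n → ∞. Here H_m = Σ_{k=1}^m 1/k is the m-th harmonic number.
lim = ln(28/15)

Euler-Maclaurin gives H_m = ln m + γ + 1/(2m) + O(1/m^2). The γ and O(1/m) terms cancel in the difference:
  H_{28n} − H_{15n} = ln(28n) − ln(15n) + O(1/n) = ln(28/15) + O(1/n).
Hence the limit is ln(28/15).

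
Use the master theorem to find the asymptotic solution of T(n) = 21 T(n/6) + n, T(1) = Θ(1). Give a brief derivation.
T(n) = Θ(n^(log_6 21))

Master theorem: compare f(n) = n to n^(log_6 21) where log_6 21 ≈ 1.699. Since 1 < log_6 21, we have f(n) = O(n^(log_6 21 − ε)) for some ε > 0 — Case 1. Hence T(n) = Θ(n^(log_6 21)).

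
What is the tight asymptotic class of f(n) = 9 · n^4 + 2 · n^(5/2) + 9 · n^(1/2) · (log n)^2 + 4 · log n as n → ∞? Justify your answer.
f(n) ∈ Θ(n^4)

Compare the terms by growth order. For large n, n^a · (log n)^b dominates n^a' · (log n)^b' iff a > a', or (a = a' and b > b'). Ranking the 4 terms shows the dominant one is 9 · n^4. Hence f(n) ∈ Θ(n^4).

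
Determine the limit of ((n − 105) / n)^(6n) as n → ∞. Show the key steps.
lim = e^(−630)

Rewrite as (1 − 105/n)^(6n). By the standard limit (1 + x/n)^n → e^x, we have (1 − 105/n)^n → e^(−105), and raising to the 6th power gives e^(−630).
More precisely, ln[(1 − 105/n)^(6n)] = 6n · ln(1 − 105/n) = 6n · (-105/n + O(1/n^2)) = -630 + O(1/n) → -630.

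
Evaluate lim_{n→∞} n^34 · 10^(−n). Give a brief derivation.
lim = 0

Exponentials with base > 1 dominate every fixed polynomial: for any fixed c, n^c / 10^n → 0 as n → ∞ (e.g. by the ratio test, or by writing 10^n = e^(n ln 10) and noting e^(n ln 10) / n^c → ∞). Hence n^34 · 10^(−n) = n^34 / 10^n → 0.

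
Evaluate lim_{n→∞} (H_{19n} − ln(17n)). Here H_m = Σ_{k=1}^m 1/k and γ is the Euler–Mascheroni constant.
lim = ln(19/17) + γ

By Euler-Maclaurin, H_m = ln m + γ + O(1/m). So
  H_{19n} − ln(17n) = ln(19n) + γ − ln(17n) + O(1/n)
                       = ln(19/17) + γ + O(1/n).
Hence the limit is ln(19/17) + γ.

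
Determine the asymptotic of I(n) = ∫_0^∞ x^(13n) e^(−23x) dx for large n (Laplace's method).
I(n) ~ (sqrt(2π·13n) / 23) · (13n/(23e))^(13n)

Write the integrand as exp(13n ln x − 23x) and set f(x) = 13n ln x − 23x. Then f'(x) = 13n/x − 23 = 0 at x* = 13n/23, and f''(x*) = −13n/x*^2 = −23^2/(13n). Laplace's method (interior maximum) gives
  I(n) ~ e^(f(x*)) · sqrt(2π / |f''(x*)|)
        = exp(13n ln(13n/23) − 13n) · sqrt(2π · 13n / 23^2)
        = (13n/23)^(13n) e^(−13n) · sqrt(2π·13n) / 23
        = (sqrt(2π·13n) / 23) · (13n/(23e))^(13n).
This matches Γ(13n+1)/23^(13n+1) with Stirling applied to Γ.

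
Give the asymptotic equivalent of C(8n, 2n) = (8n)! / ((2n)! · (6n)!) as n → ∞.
C(8n, 2n) ~ (256/27)^(2n) · sqrt(2/(3π·2n))

Write N = 2n. Apply Stirling to each factorial:
  (4N)! ~ sqrt(2π·4N) · (4N/e)^(4N),
  N! ~ sqrt(2π N) · (N/e)^N,
  (3N)! ~ sqrt(2π·3N) · (3N/e)^(3N).
The exponential factors combine to (4N)^(4N) / (N^N · (3N)^(3N)) = 4^(4N)/3^(3N) = (4^4/3^3)^N = (256/27)^N.
The square-root prefactors combine to sqrt(2π·4N) / (sqrt(2π N)·sqrt(2π·3N)) = sqrt(4 / (2π·3·N)) = sqrt(2/(3π·2n)).
Substituting N = 2n: C(8n, 2n) ~ (256/27)^(2n) · sqrt(2/(3π·2n)).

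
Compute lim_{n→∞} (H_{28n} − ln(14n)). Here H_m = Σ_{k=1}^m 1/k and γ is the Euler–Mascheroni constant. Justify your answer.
lim = ln 2 + γ

By Euler-Maclaurin, H_m = ln m + γ + O(1/m). So
  H_{28n} − ln(14n) = ln(28n) + γ − ln(14n) + O(1/n)
                       = ln(28/14) + γ + O(1/n).
Hence the limit is ln(28/14) + γ (= ln 2).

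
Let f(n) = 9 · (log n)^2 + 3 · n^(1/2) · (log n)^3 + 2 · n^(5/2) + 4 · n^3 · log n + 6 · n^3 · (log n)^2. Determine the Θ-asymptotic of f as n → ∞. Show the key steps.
f(n) ∈ Θ(n^3 · (log n)^2)

Compare the terms by growth order. For large n, n^a · (log n)^b dominates n^a' · (log n)^b' iff a > a', or (a = a' and b > b'). Ranking the 5 terms shows the dominant one is 6 · n^3 · (log n)^2. Hence f(n) ∈ Θ(n^3 · (log n)^2).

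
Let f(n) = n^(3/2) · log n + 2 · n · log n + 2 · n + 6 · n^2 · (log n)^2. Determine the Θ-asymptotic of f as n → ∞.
f(n) ∈ Θ(n^2 · (log n)^2)

Compare the terms by growth order. For large n, n^a · (log n)^b dominates n^a' · (log n)^b' iff a > a', or (a = a' and b > b'). Ranking the 4 terms shows the dominant one is 6 · n^2 · (log n)^2. Hence f(n) ∈ Θ(n^2 · (log n)^2).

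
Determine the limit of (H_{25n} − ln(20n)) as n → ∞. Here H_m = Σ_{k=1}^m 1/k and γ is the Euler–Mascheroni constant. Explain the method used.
lim = ln(5/4) + γ

By Euler-Maclaurin, H_m = ln m + γ + O(1/m). So
  H_{25n} − ln(20n) = ln(25n) + γ − ln(20n) + O(1/n)
                       = ln(25/20) + γ + O(1/n).
Hence the limit is ln(25/20) + γ (= ln(5/4)).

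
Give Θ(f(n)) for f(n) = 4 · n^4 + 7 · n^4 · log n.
f(n) ∈ Θ(n^4 · log n)

Compare the terms by growth order. For large n, n^a · (log n)^b dominates n^a' · (log n)^b' iff a > a', or (a = a' and b > b'). Ranking the 2 terms shows the dominant one is 7 · n^4 · log n. Hence f(n) ∈ Θ(n^4 · log n).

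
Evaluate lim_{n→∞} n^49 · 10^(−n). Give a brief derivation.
lim = 0

Exponentials with base > 1 dominate every fixed polynomial: for any fixed c, n^c / 10^n → 0 as n → ∞ (e.g. by the ratio test, or by writing 10^n = e^(n ln 10) and noting e^(n ln 10) / n^c → ∞). Hence n^49 · 10^(−n) = n^49 / 10^n → 0.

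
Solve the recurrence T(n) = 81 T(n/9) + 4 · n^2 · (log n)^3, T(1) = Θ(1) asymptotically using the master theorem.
T(n) = Θ(n^2 · (log n)^4)

Here log_9 81 = 2 and f(n) = 4 · n^2 · (log n)^3 = Θ(n^(log_9 81) · (log n)^3). This is the extended Case 2 of the master theorem (f matches the critical exponent up to log factors), giving T(n) = Θ(n^(log_9 81) · (log n)^(3+1)) = Θ(n^2 · (log n)^4).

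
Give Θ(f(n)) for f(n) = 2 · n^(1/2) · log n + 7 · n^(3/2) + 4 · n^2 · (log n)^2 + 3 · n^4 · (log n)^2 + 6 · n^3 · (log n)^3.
f(n) ∈ Θ(n^4 · (log n)^2)

Compare the terms by growth order. For large n, n^a · (log n)^b dominates n^a' · (log n)^b' iff a > a', or (a = a' and b > b'). Ranking the 5 terms shows the dominant one is 3 · n^4 · (log n)^2. Hence f(n) ∈ Θ(n^4 · (log n)^2).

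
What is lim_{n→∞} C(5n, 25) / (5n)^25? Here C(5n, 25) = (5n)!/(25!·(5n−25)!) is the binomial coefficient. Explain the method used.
lim = 1/25! = 1/15511210043330985984000000

With N = 5n → ∞: C(N, 25) / N^25 = [N(N−1)…(N−24)] / (25! · N^25) = (1/25!) · 1 · (1 − 1/(5n)) · … · (1 − 24/(5n)). Each factor → 1 as N → ∞, so the limit is 1/25! = 1/15511210043330985984000000.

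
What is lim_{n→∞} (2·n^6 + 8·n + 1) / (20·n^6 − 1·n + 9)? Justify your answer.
lim = 2/20 = 1/10

For large n the leading n^6 terms dominate both numerator and denominator. Dividing top and bottom by n^6, every other term tends to 0, leaving 2/20 = 1/10.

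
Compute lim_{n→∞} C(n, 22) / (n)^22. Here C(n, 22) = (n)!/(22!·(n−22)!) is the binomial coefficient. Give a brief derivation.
lim = 1/22! = 1/1124000727777607680000

With N = n → ∞: C(N, 22) / N^22 = [N(N−1)…(N−21)] / (22! · N^22) = (1/22!) · 1 · (1 − 1/n) · … · (1 − 21/n). Each factor → 1 as N → ∞, so the limit is 1/22! = 1/1124000727777607680000.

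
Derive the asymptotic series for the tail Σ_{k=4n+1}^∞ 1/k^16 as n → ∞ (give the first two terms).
Σ_{k>4n} 1/k^16 = 1/(15 · (4n)^15) − 1/(2 · (4n)^16) + O(1/(4n)^17)

Compare to the integral: ∫_{4n}^∞ x^(−16) dx = [−x^(−15)/15]_{4n}^∞ = 1/((16−1)·(4n)^15). The Euler-Maclaurin correction adds −f(4n)/2 = −1/(2·(4n)^16). Euler-Maclaurin then gives
  Σ_{k>4n} 1/k^16 = ∫_{4n}^∞ dx/x^16 − 1/(2·(4n)^16) + O(1/(4n)^17).
(Equivalently this is ζ(16) − Σ_{k≤4n} 1/k^16.)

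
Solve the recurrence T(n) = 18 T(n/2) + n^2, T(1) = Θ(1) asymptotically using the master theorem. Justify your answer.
T(n) = Θ(n^(log_2 18))

Master theorem: compare f(n) = n^2 to n^(log_2 18) where log_2 18 ≈ 4.170. Since 2 < log_2 18, we have f(n) = O(n^(log_2 18 − ε)) for some ε > 0 — Case 1. Hence T(n) = Θ(n^(log_2 18)).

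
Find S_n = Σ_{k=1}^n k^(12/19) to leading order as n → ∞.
S_n ~ (19/31) · n^(31/19)

Integral comparison: Σ_{k=1}^n k^(12/19) = ∫_0^n x^(12/19) dx + O(n^(12/19)). The integral is n^(1 + 12/19) / (1 + 12/19) = n^((12+19)/19) / ((12+19)/19) = (19/31) · n^(31/19).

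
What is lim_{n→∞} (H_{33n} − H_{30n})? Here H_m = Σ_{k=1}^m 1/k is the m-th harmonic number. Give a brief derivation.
lim = ln(33/30) = ln(11/10)

Euler-Maclaurin gives H_m = ln m + γ + 1/(2m) + O(1/m^2). The γ and O(1/m) terms cancel in the difference:
  H_{33n} − H_{30n} = ln(33n) − ln(30n) + O(1/n) = ln(33/30) + O(1/n).
Hence the limit is ln(33/30) = ln(11/10).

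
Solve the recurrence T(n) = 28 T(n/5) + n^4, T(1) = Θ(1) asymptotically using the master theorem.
T(n) = Θ(n^4)

log_5 28 ≈ 2.070. f(n) = n^4 dominates n^(log_5 28) since 4 > 2.070, and the regularity condition a·f(n/b) = 28·(n/5)^4 = (28/625)·n^4 ≤ c·f(n) holds with c = 28/625 ≈ 0.0448 < 1. So this is Case 3: T(n) = Θ(f(n)) = Θ(n^4).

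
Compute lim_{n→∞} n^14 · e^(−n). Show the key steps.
lim = 0

Exponentials with base > 1 dominate every fixed polynomial: for any fixed c, n^c / e^n → 0 as n → ∞ (e.g. by the ratio test, or since e^n grows faster than any power of n). Hence n^14 · e^(−n) = n^14 / e^n → 0.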